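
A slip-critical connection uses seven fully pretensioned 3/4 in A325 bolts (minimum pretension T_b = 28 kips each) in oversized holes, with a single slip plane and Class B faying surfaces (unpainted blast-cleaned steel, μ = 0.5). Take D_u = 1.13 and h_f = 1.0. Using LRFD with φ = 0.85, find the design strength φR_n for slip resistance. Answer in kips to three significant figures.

R_n = μ · D_u · h_f · T_b · n_s · n_b = 0.5 × 1.13 × 1.0 × 28 × 1 × 7 = 110.7 kips.
Design strength φR_n = 0.85 × 110.7 = 94.1 kips.

94.1 kips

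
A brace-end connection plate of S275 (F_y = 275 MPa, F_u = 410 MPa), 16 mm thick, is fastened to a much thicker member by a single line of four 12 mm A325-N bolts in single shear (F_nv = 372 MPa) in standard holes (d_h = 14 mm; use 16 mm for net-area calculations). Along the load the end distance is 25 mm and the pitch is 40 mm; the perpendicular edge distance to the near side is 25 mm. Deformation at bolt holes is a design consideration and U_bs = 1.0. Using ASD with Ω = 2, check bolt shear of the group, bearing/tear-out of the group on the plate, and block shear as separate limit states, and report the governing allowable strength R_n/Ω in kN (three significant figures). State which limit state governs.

84.1 kN (bolt shear governs)

Bolt shear: A_b = π·12²/4 = 113.1 mm²; R_n = 372 × 113.1 × 4 × 1 / 1000 = 168.3 kN → 168.3 / 2 = 84.1 kN.
Bearing: edge l_c = 18, r_n = 141.7 kN; interior l_c = 26, r_n = 188.9 kN; R_n = 141.7 + 3·188.9 = 708.5 kN → 354 kN.
Block shear: A_gv = 2320, A_nv = 1424, A_nt = 272 mm²; R_n = min(0.6F_uA_nv, 0.6F_yA_gv) + U_bs·F_u·A_nt = 461.8 kN → 231 kN.
Bolt shear governs: 84.1 kN.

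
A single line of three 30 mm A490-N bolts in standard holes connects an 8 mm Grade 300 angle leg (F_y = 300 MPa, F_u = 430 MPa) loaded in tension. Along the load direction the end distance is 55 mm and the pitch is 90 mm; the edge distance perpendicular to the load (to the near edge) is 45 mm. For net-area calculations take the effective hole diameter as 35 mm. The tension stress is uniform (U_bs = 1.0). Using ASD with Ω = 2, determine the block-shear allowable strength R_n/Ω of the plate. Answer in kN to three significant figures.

Shear plane L_v = 55 + 2·90 = 235 mm; A_gv = 235 × 8 = 1880 mm².
A_nv = (235 − 2.5·35) × 8 = 1180 mm².
A_nt = (45 − 0.5·35) × 8 = 220 mm².
0.6 F_u A_nv = 304.4 kN; 0.6 F_y A_gv = 338.4 kN → shear rupture governs the shear term.
R_n = 304.4 + 1.0 × 430 × 220 / 1000 = 399 kN.
Allowable strength R_n/Ω = 399 / 2 = 200 kN.

200 kN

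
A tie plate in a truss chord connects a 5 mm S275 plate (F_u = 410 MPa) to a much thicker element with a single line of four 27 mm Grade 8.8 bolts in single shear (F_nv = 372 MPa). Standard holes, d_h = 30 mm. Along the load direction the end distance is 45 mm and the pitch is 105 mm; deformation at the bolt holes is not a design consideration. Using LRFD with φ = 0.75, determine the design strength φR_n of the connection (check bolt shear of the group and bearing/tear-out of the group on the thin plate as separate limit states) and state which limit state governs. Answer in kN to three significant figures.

443 kN (bearing governs)

Bolt shear: A_b = π·27²/4 = 572.6 mm²; R_n = 372 × 572.6 × 4 × 1 / 1000 = 852 kN → 0.75 × 852 = 639 kN.
Bearing (1.5 l_c t F_u ≤ 3.0 d t F_u): upper limit = 3.0·27·5·410 / 1000 = 166.1 kN.
  Edge l_c = 45 − 30/2 = 30 → r_n = 92.25 kN; interior l_c = 105 − 30 = 75 → r_n = 166.1 kN.
  R_n,bearing = 1·92.25 + 3·166.1 = 590.4 kN → 0.75 × 590.4 = 443 kN.
Bearing governs: 443 kN.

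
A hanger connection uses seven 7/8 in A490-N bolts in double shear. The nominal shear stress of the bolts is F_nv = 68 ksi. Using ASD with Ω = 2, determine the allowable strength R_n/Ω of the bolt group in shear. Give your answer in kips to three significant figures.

A_b = π × 0.875² / 4 = 0.6013 in².
R_n = F_nv · A_b · n · n_s = 68 × 0.6013 × 7 × 2 = 572.5 kips.
Allowable strength R_n/Ω = 572.5 / 2 = 286 kips.

286 kips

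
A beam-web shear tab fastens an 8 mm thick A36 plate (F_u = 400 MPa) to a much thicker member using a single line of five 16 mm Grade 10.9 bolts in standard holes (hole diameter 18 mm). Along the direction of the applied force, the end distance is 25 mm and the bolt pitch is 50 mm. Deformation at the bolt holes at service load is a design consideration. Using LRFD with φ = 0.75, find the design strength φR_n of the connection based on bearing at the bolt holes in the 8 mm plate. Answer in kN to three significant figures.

Per bolt r_n = 1.2 l_c t F_u ≤ 2.4 d t F_u; upper limit = 2.4 × 16 × 8 × 400 / 1000 = 122.9 kN.
Edge bolt: l_c = 25 − 18/2 = 16 mm → 1.2 × 16 × 8 × 400 / 1000 = 61.44 → r_n = 61.44 kN.
Interior bolts: l_c = 50 − 18 = 32 mm → 1.2 × 32 × 8 × 400 / 1000 = 122.9 → r_n = 122.9 kN.
R_n = 1 × 61.44 + 4 × 122.9 = 553 kN.
Design strength φR_n = 0.75 × 553 = 415 kN.

415 kN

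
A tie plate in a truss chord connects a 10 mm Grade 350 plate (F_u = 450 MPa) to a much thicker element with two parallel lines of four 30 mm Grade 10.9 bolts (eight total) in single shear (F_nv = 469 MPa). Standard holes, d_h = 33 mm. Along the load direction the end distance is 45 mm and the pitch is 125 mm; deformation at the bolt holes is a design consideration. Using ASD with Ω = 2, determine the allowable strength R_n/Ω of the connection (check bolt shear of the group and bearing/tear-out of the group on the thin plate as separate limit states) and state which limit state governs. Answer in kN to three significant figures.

Bolt shear: A_b = π·30²/4 = 706.9 mm²; R_n = 469 × 706.9 × 8 × 1 / 1000 = 2652 kN → 2652 / 2 = 1330 kN.
Bearing (1.2 l_c t F_u ≤ 2.4 d t F_u): upper limit = 2.4·30·10·450 / 1000 = 324 kN.
  Edge l_c = 45 − 33/2 = 28.5 → r_n = 153.9 kN; interior l_c = 125 − 33 = 92 → r_n = 324 kN.
  R_n,bearing = 2·153.9 + 6·324 = 2252 kN → 2252 / 2 = 1130 kN.
Bearing governs: 1130 kN.

1130 kN (bearing governs)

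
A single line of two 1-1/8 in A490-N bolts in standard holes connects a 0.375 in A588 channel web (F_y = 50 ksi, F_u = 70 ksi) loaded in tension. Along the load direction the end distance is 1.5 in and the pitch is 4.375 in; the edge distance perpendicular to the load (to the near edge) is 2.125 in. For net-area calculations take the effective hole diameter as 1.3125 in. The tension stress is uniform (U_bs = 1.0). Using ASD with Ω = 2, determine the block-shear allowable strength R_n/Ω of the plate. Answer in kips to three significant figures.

Shear plane L_v = 1.5 + 1·4.375 = 5.875 in; A_gv = 5.875 × 0.375 = 2.203 in².
A_nv = (5.875 − 1.5·1.3125) × 0.375 = 1.465 in².
A_nt = (2.125 − 0.5·1.3125) × 0.375 = 0.5508 in².
0.6 F_u A_nv = 61.52 kips; 0.6 F_y A_gv = 66.09 kips → shear rupture governs the shear term.
R_n = 61.52 + 1.0 × 70 × 0.5508 = 100.1 kips.
Allowable strength R_n/Ω = 100.1 / 2 = 50 kips.

50 kips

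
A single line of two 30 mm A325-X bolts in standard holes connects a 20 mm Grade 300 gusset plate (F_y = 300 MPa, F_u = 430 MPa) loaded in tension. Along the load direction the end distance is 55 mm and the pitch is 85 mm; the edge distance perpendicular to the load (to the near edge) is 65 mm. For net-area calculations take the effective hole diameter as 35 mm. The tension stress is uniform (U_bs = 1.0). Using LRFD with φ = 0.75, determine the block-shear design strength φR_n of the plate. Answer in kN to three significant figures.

Shear plane L_v = 55 + 1·85 = 140 mm; A_gv = 140 × 20 = 2800 mm².
A_nv = (140 − 1.5·35) × 20 = 1750 mm².
A_nt = (65 − 0.5·35) × 20 = 950 mm².
0.6 F_u A_nv = 451.5 kN; 0.6 F_y A_gv = 504 kN → shear rupture governs the shear term.
R_n = 451.5 + 1.0 × 430 × 950 / 1000 = 860 kN.
Design strength φR_n = 0.75 × 860 = 645 kN.

645 kN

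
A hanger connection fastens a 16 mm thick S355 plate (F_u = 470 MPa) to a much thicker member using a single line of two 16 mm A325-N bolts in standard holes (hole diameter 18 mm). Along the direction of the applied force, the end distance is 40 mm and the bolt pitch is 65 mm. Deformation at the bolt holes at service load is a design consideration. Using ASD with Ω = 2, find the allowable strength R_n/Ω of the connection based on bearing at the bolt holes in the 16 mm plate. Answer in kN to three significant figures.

Per bolt r_n = 1.2 l_c t F_u ≤ 2.4 d t F_u; upper limit = 2.4 × 16 × 16 × 470 / 1000 = 288.8 kN.
Edge bolt: l_c = 40 − 18/2 = 31 mm → 1.2 × 31 × 16 × 470 / 1000 = 279.7 → r_n = 279.7 kN.
Interior bolts: l_c = 65 − 18 = 47 mm → 1.2 × 47 × 16 × 470 / 1000 = 424.1 → r_n = 288.8 kN.
R_n = 1 × 279.7 + 1 × 288.8 = 568.5 kN.
Allowable strength R_n/Ω = 568.5 / 2 = 284 kN.

284 kN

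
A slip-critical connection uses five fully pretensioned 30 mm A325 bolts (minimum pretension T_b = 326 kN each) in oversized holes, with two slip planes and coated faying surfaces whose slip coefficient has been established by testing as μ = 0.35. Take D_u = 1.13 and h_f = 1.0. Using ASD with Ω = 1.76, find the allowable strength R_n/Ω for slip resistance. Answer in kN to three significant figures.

R_n = μ · D_u · h_f · T_b · n_s · n_b = 0.35 × 1.13 × 1.0 × 326 × 2 × 5 = 1289 kN.
Allowable strength R_n/Ω = 1289 / 1.76 = 733 kN.

733 kN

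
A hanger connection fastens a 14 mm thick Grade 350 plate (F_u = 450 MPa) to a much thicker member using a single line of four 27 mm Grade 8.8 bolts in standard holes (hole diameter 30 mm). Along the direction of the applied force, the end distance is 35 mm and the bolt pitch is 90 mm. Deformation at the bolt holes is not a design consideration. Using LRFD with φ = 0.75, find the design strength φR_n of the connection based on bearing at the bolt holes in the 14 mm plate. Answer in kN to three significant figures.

1290 kN

Per bolt r_n = 1.5 l_c t F_u ≤ 3.0 d t F_u; upper limit = 3.0 × 27 × 14 × 450 / 1000 = 510.3 kN.
Edge bolt: l_c = 35 − 30/2 = 20 mm → 1.5 × 20 × 14 × 450 / 1000 = 189 → r_n = 189 kN.
Interior bolts: l_c = 90 − 30 = 60 mm → 1.5 × 60 × 14 × 450 / 1000 = 567 → r_n = 510.3 kN.
R_n = 1 × 189 + 3 × 510.3 = 1720 kN.
Design strength φR_n = 0.75 × 1720 = 1290 kN.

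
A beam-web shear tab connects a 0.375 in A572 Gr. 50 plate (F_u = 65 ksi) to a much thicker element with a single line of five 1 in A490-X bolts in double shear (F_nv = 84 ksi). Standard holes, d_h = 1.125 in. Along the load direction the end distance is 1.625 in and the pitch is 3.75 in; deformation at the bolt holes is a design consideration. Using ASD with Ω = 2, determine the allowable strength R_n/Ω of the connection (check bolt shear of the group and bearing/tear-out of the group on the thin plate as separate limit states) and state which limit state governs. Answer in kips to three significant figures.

133 kips (bearing governs)

Bolt shear: A_b = π·1²/4 = 0.7854 in²; R_n = 84 × 0.7854 × 5 × 2 = 659.7 kips → 659.7 / 2 = 330 kips.
Bearing (1.2 l_c t F_u ≤ 2.4 d t F_u): upper limit = 2.4·1·0.375·65 = 58.5 kips.
  Edge l_c = 1.625 − 1.125/2 = 1.062 → r_n = 31.08 kips; interior l_c = 3.75 − 1.125 = 2.625 → r_n = 58.5 kips.
  R_n,bearing = 1·31.08 + 4·58.5 = 265.1 kips → 265.1 / 2 = 133 kips.
Bearing governs: 133 kips.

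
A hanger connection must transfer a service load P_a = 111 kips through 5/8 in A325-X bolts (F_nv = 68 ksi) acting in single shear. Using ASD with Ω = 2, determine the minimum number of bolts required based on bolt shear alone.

11 bolts

A_b = π·0.625²/4 = 0.3068 in².
Per-bolt allowable strength R_n/Ω = 68 × 0.3068 × 1 / 2 = 10.43 kips.
n ≥ 111 / 10.43 = 10.64 → use 11 bolts.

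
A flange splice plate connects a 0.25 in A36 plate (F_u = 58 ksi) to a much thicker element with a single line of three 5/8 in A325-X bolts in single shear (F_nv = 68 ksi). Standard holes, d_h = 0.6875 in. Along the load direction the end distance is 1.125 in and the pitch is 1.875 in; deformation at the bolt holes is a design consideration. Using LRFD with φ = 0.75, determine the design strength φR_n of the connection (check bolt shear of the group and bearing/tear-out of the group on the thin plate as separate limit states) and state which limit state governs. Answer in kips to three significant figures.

41.2 kips (bearing governs)

Bolt shear: A_b = π·0.625²/4 = 0.3068 in²; R_n = 68 × 0.3068 × 3 × 1 = 62.59 kips → 0.75 × 62.59 = 46.9 kips.
Bearing (1.2 l_c t F_u ≤ 2.4 d t F_u): upper limit = 2.4·0.625·0.25·58 = 21.75 kips.
  Edge l_c = 1.125 − 0.6875/2 = 0.7812 → r_n = 13.59 kips; interior l_c = 1.875 − 0.6875 = 1.188 → r_n = 20.66 kips.
  R_n,bearing = 1·13.59 + 2·20.66 = 54.92 kips → 0.75 × 54.92 = 41.2 kips.
Bearing governs: 41.2 kips.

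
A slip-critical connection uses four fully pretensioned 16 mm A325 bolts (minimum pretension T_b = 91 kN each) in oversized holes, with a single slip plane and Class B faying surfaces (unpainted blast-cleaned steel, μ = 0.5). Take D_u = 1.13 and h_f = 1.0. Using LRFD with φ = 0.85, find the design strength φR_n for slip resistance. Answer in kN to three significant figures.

175 kN

R_n = μ · D_u · h_f · T_b · n_s · n_b = 0.5 × 1.13 × 1.0 × 91 × 1 × 4 = 205.7 kN.
Design strength φR_n = 0.85 × 205.7 = 175 kN.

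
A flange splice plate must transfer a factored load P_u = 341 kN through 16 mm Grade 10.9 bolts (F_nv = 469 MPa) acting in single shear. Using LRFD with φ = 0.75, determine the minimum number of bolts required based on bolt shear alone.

A_b = π·16²/4 = 201.1 mm².
Per-bolt design strength φR_n = 0.75 × 469 × 201.1 × 1 / 1000 = 70.72 kN.
n ≥ 341 / 70.72 = 4.822 → use 5 bolts.

5 bolts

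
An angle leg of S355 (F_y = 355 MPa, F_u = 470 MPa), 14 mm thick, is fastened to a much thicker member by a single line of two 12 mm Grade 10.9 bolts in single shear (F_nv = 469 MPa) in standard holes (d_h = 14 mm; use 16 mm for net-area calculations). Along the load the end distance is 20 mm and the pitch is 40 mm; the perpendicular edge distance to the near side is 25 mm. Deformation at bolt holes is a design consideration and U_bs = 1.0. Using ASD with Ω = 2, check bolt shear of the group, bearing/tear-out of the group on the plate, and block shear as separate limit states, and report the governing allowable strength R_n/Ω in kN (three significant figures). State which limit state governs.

53 kN (bolt shear governs)

Bolt shear: A_b = π·12²/4 = 113.1 mm²; R_n = 469 × 113.1 × 2 × 1 / 1000 = 106.1 kN → 106.1 / 2 = 53 kN.
Bearing: edge l_c = 13, r_n = 102.6 kN; interior l_c = 26, r_n = 189.5 kN; R_n = 102.6 + 1·189.5 = 292.2 kN → 146 kN.
Block shear: A_gv = 840, A_nv = 504, A_nt = 238 mm²; R_n = min(0.6F_uA_nv, 0.6F_yA_gv) + U_bs·F_u·A_nt = 254 kN → 127 kN.
Bolt shear governs: 53 kN.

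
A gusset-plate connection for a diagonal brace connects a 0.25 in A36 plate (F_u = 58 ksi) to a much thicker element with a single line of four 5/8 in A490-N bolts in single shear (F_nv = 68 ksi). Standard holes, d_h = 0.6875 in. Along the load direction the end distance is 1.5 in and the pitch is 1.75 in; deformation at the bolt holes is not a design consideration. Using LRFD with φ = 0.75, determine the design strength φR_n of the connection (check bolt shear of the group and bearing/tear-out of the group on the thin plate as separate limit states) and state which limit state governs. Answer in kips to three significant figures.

Bolt shear: A_b = π·0.625²/4 = 0.3068 in²; R_n = 68 × 0.3068 × 4 × 1 = 83.45 kips → 0.75 × 83.45 = 62.6 kips.
Bearing (1.5 l_c t F_u ≤ 3.0 d t F_u): upper limit = 3.0·0.625·0.25·58 = 27.19 kips.
  Edge l_c = 1.5 − 0.6875/2 = 1.156 → r_n = 25.15 kips; interior l_c = 1.75 − 0.6875 = 1.062 → r_n = 23.11 kips.
  R_n,bearing = 1·25.15 + 3·23.11 = 94.48 kips → 0.75 × 94.48 = 70.9 kips.
Bolt shear governs: 62.6 kips.

62.6 kips (bolt shear governs)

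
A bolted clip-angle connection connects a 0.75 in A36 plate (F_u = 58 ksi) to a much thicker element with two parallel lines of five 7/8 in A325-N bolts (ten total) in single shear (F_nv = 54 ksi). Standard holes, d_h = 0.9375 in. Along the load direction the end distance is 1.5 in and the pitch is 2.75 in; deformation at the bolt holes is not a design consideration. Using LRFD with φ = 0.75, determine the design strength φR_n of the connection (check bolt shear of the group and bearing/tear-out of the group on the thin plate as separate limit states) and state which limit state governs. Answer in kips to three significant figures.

Bolt shear: A_b = π·0.875²/4 = 0.6013 in²; R_n = 54 × 0.6013 × 10 × 1 = 324.7 kips → 0.75 × 324.7 = 244 kips.
Bearing (1.5 l_c t F_u ≤ 3.0 d t F_u): upper limit = 3.0·0.875·0.75·58 = 114.2 kips.
  Edge l_c = 1.5 − 0.9375/2 = 1.031 → r_n = 67.29 kips; interior l_c = 2.75 − 0.9375 = 1.812 → r_n = 114.2 kips.
  R_n,bearing = 2·67.29 + 8·114.2 = 1048 kips → 0.75 × 1048 = 786 kips.
Bolt shear governs: 244 kips.

244 kips (bolt shear governs)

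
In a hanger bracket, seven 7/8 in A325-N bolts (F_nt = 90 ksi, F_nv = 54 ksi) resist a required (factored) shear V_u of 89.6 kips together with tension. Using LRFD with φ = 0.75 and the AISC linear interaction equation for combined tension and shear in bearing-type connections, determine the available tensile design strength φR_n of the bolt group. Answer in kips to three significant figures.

220 kips

A_b = π·0.875²/4 = 0.6013 in²; f_rv = 89.6 / (7 × 0.6013) = 21.29 ksi.
F'_nt = 1.3 F_nt − (F_nt / φF_nv) f_rv = 1.3·90 − (90/(0.75·54))·21.29 = 69.7 ksi, capped at F_nt → F'_nt = 69.7 ksi.
R_n = F'_nt · A_b · n = 69.7 × 0.6013 × 7 = 293.4 kips.
Design strength φR_n = 0.75 × 293.4 = 220 kips.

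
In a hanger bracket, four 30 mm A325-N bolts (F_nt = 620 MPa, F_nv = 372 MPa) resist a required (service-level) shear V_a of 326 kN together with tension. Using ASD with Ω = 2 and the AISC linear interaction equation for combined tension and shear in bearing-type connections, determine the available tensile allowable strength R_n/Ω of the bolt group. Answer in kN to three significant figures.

596 kN

A_b = π·30²/4 = 706.9 mm²; f_rv = 326 × 1000 / (4 × 706.9) = 115.3 MPa.
F'_nt = 1.3 F_nt − (Ω F_nt / F_nv) f_rv = 1.3·620 − (2·620/372)·115.3 = 421.7 MPa, capped at F_nt → F'_nt = 421.7 MPa.
R_n = F'_nt · A_b · n = 421.7 × 706.9 × 4 / 1000 = 1192 kN.
Allowable strength R_n/Ω = 1192 / 2 = 596 kN.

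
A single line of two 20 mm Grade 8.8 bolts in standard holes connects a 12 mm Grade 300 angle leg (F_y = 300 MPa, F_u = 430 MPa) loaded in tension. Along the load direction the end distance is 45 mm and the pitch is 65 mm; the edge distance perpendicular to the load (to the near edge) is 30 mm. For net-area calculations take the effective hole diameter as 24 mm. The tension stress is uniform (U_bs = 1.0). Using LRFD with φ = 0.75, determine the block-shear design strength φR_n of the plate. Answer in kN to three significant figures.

Shear plane L_v = 45 + 1·65 = 110 mm; A_gv = 110 × 12 = 1320 mm².
A_nv = (110 − 1.5·24) × 12 = 888 mm².
A_nt = (30 − 0.5·24) × 12 = 216 mm².
0.6 F_u A_nv = 229.1 kN; 0.6 F_y A_gv = 237.6 kN → shear rupture governs the shear term.
R_n = 229.1 + 1.0 × 430 × 216 / 1000 = 322 kN.
Design strength φR_n = 0.75 × 322 = 241 kN.

241 kN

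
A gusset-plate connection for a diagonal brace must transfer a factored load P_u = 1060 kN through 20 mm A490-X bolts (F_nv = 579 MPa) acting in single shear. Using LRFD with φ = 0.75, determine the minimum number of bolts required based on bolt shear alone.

A_b = π·20²/4 = 314.2 mm².
Per-bolt design strength φR_n = 0.75 × 579 × 314.2 × 1 / 1000 = 136.4 kN.
n ≥ 1060 / 136.4 = 7.77 → use 8 bolts.

8 bolts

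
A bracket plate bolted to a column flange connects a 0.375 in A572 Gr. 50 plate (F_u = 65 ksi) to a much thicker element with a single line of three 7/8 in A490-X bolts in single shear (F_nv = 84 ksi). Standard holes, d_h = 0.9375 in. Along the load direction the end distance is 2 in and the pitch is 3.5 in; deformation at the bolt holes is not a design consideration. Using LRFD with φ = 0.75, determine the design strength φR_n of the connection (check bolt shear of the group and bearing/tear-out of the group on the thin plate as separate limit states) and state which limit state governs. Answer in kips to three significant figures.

Bolt shear: A_b = π·0.875²/4 = 0.6013 in²; R_n = 84 × 0.6013 × 3 × 1 = 151.5 kips → 0.75 × 151.5 = 114 kips.
Bearing (1.5 l_c t F_u ≤ 3.0 d t F_u): upper limit = 3.0·0.875·0.375·65 = 63.98 kips.
  Edge l_c = 2 − 0.9375/2 = 1.531 → r_n = 55.99 kips; interior l_c = 3.5 − 0.9375 = 2.562 → r_n = 63.98 kips.
  R_n,bearing = 1·55.99 + 2·63.98 = 184 kips → 0.75 × 184 = 138 kips.
Bolt shear governs: 114 kips.

114 kips (bolt shear governs)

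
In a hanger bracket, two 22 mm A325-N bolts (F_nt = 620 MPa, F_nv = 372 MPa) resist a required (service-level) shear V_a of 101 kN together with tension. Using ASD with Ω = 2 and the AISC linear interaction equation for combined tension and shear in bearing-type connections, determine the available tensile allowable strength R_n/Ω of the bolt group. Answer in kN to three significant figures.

138 kN

A_b = π·22²/4 = 380.1 mm²; f_rv = 101 × 1000 / (2 × 380.1) = 132.8 MPa.
F'_nt = 1.3 F_nt − (Ω F_nt / F_nv) f_rv = 1.3·620 − (2·620/372)·132.8 = 363.2 MPa, capped at F_nt → F'_nt = 363.2 MPa.
R_n = F'_nt · A_b · n = 363.2 × 380.1 × 2 / 1000 = 276.1 kN.
Allowable strength R_n/Ω = 276.1 / 2 = 138 kN.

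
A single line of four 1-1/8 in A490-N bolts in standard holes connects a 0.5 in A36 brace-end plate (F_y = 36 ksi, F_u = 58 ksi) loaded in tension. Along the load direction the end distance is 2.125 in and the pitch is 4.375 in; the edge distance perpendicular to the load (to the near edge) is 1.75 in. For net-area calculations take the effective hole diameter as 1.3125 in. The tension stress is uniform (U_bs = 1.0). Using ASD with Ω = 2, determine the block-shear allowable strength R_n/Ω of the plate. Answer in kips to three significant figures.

Shear plane L_v = 2.125 + 3·4.375 = 15.25 in; A_gv = 15.25 × 0.5 = 7.625 in².
A_nv = (15.25 − 3.5·1.3125) × 0.5 = 5.328 in².
A_nt = (1.75 − 0.5·1.3125) × 0.5 = 0.5469 in².
0.6 F_u A_nv = 185.4 kips; 0.6 F_y A_gv = 164.7 kips → shear yielding governs the shear term.
R_n = 164.7 + 1.0 × 58 × 0.5469 = 196.4 kips.
Allowable strength R_n/Ω = 196.4 / 2 = 98.2 kips.

98.2 kips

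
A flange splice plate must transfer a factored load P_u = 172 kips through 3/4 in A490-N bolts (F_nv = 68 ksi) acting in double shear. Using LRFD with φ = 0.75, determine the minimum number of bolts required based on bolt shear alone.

A_b = π·0.75²/4 = 0.4418 in².
Per-bolt design strength φR_n = 0.75 × 68 × 0.4418 × 2 = 45.06 kips.
n ≥ 172 / 45.06 = 3.817 → use 4 bolts.

4 bolts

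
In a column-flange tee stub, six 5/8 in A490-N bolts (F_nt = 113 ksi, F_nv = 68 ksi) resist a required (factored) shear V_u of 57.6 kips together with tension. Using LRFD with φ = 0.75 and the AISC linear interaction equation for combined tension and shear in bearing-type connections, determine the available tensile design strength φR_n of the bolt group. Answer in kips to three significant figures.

A_b = π·0.625²/4 = 0.3068 in²; f_rv = 57.6 / (6 × 0.3068) = 31.29 ksi.
F'_nt = 1.3 F_nt − (F_nt / φF_nv) f_rv = 1.3·113 − (113/(0.75·68))·31.29 = 77.57 ksi, capped at F_nt → F'_nt = 77.57 ksi.
R_n = F'_nt · A_b · n = 77.57 × 0.3068 × 6 = 142.8 kips.
Design strength φR_n = 0.75 × 142.8 = 107 kips.

107 kips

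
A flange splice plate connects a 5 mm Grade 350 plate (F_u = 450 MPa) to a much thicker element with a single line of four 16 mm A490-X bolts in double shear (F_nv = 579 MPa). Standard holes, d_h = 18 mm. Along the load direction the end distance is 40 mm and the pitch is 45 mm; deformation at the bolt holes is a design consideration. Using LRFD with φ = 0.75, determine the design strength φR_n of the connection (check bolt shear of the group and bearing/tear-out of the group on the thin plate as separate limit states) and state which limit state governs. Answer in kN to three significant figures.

227 kN (bearing governs)

Bolt shear: A_b = π·16²/4 = 201.1 mm²; R_n = 579 × 201.1 × 4 × 2 / 1000 = 931.3 kN → 0.75 × 931.3 = 698 kN.
Bearing (1.2 l_c t F_u ≤ 2.4 d t F_u): upper limit = 2.4·16·5·450 / 1000 = 86.4 kN.
  Edge l_c = 40 − 18/2 = 31 → r_n = 83.7 kN; interior l_c = 45 − 18 = 27 → r_n = 72.9 kN.
  R_n,bearing = 1·83.7 + 3·72.9 = 302.4 kN → 0.75 × 302.4 = 227 kN.
Bearing governs: 227 kN.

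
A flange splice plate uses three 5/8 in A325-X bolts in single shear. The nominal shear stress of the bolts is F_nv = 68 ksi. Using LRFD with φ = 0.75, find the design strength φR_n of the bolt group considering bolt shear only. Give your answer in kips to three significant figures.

A_b = π × 0.625² / 4 = 0.3068 in².
R_n = F_nv · A_b · n · n_s = 68 × 0.3068 × 3 × 1 = 62.59 kips.
Design strength φR_n = 0.75 × 62.59 = 46.9 kips.

46.9 kips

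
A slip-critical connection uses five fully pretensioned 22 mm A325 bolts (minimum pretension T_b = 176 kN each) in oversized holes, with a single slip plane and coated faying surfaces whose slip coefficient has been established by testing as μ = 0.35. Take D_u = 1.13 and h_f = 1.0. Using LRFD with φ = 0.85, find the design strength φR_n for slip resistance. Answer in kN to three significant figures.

296 kN

R_n = μ · D_u · h_f · T_b · n_s · n_b = 0.35 × 1.13 × 1.0 × 176 × 1 × 5 = 348 kN.
Design strength φR_n = 0.85 × 348 = 296 kN.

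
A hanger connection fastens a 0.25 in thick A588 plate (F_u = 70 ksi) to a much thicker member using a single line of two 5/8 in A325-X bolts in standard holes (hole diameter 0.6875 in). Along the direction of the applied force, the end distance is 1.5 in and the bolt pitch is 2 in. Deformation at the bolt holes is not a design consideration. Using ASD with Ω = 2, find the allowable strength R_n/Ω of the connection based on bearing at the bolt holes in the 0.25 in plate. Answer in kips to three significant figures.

31.6 kips

Per bolt r_n = 1.5 l_c t F_u ≤ 3.0 d t F_u; upper limit = 3.0 × 0.625 × 0.25 × 70 = 32.81 kips.
Edge bolt: l_c = 1.5 − 0.6875/2 = 1.156 in → 1.5 × 1.156 × 0.25 × 70 = 30.35 → r_n = 30.35 kips.
Interior bolts: l_c = 2 − 0.6875 = 1.312 in → 1.5 × 1.312 × 0.25 × 70 = 34.45 → r_n = 32.81 kips.
R_n = 1 × 30.35 + 1 × 32.81 = 63.16 kips.
Allowable strength R_n/Ω = 63.16 / 2 = 31.6 kips.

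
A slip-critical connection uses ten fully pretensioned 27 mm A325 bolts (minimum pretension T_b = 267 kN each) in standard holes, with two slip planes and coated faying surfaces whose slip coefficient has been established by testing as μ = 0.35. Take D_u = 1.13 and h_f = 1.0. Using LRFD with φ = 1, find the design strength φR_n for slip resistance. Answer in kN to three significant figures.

R_n = μ · D_u · h_f · T_b · n_s · n_b = 0.35 × 1.13 × 1.0 × 267 × 2 × 10 = 2112 kN.
Design strength φR_n = 1 × 2112 = 2110 kN.

2110 kN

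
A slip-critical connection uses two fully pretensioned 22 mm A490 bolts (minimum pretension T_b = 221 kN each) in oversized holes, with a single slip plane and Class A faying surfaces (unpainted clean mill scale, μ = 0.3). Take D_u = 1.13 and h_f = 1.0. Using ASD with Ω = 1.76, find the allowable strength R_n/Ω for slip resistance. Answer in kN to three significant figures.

85.1 kN

R_n = μ · D_u · h_f · T_b · n_s · n_b = 0.3 × 1.13 × 1.0 × 221 × 1 × 2 = 149.8 kN.
Allowable strength R_n/Ω = 149.8 / 1.76 = 85.1 kN.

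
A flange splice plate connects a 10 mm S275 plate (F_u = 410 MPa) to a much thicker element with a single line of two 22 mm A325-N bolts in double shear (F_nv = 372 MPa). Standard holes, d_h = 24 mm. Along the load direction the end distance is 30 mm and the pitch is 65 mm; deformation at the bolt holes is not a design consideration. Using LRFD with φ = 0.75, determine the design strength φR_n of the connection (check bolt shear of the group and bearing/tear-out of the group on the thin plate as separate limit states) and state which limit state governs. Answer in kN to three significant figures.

272 kN (bearing governs)

Bolt shear: A_b = π·22²/4 = 380.1 mm²; R_n = 372 × 380.1 × 2 × 2 / 1000 = 565.6 kN → 0.75 × 565.6 = 424 kN.
Bearing (1.5 l_c t F_u ≤ 3.0 d t F_u): upper limit = 3.0·22·10·410 / 1000 = 270.6 kN.
  Edge l_c = 30 − 24/2 = 18 → r_n = 110.7 kN; interior l_c = 65 − 24 = 41 → r_n = 252.2 kN.
  R_n,bearing = 1·110.7 + 1·252.2 = 362.9 kN → 0.75 × 362.9 = 272 kN.
Bearing governs: 272 kN.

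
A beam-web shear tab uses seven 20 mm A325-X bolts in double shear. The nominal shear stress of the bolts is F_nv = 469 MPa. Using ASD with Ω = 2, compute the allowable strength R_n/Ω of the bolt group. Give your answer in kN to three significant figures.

1030 kN

A_b = π × 20² / 4 = 314.2 mm².
R_n = F_nv · A_b · n · n_s = 469 × 314.2 × 7 × 2 / 1000 = 2063 kN.
Allowable strength R_n/Ω = 2063 / 2 = 1030 kN.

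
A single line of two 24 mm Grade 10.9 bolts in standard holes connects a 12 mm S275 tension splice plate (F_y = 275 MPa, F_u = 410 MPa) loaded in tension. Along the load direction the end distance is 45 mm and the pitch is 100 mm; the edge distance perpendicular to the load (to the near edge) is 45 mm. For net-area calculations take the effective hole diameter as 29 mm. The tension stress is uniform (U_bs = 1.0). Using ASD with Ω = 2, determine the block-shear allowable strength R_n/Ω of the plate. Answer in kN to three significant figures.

219 kN

Shear plane L_v = 45 + 1·100 = 145 mm; A_gv = 145 × 12 = 1740 mm².
A_nv = (145 − 1.5·29) × 12 = 1218 mm².
A_nt = (45 − 0.5·29) × 12 = 366 mm².
0.6 F_u A_nv = 299.6 kN; 0.6 F_y A_gv = 287.1 kN → shear yielding governs the shear term.
R_n = 287.1 + 1.0 × 410 × 366 / 1000 = 437.2 kN.
Allowable strength R_n/Ω = 437.2 / 2 = 219 kN.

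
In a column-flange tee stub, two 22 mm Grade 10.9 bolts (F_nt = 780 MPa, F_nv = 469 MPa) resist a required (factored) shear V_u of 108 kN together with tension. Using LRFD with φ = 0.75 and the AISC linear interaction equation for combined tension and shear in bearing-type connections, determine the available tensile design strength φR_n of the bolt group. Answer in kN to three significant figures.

A_b = π·22²/4 = 380.1 mm²; f_rv = 108 × 1000 / (2 × 380.1) = 142.1 MPa.
F'_nt = 1.3 F_nt − (F_nt / φF_nv) f_rv = 1.3·780 − (780/(0.75·469))·142.1 = 699 MPa, capped at F_nt → F'_nt = 699 MPa.
R_n = F'_nt · A_b · n = 699 × 380.1 × 2 / 1000 = 531.4 kN.
Design strength φR_n = 0.75 × 531.4 = 399 kN.

399 kN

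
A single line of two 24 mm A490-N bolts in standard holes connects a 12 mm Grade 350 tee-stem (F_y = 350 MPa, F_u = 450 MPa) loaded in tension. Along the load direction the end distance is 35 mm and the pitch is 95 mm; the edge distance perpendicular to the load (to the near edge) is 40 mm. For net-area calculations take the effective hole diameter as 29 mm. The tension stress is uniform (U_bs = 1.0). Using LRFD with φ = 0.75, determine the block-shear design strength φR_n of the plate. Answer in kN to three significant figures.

313 kN

Shear plane L_v = 35 + 1·95 = 130 mm; A_gv = 130 × 12 = 1560 mm².
A_nv = (130 − 1.5·29) × 12 = 1038 mm².
A_nt = (40 − 0.5·29) × 12 = 306 mm².
0.6 F_u A_nv = 280.3 kN; 0.6 F_y A_gv = 327.6 kN → shear rupture governs the shear term.
R_n = 280.3 + 1.0 × 450 × 306 / 1000 = 418 kN.
Design strength φR_n = 0.75 × 418 = 313 kN.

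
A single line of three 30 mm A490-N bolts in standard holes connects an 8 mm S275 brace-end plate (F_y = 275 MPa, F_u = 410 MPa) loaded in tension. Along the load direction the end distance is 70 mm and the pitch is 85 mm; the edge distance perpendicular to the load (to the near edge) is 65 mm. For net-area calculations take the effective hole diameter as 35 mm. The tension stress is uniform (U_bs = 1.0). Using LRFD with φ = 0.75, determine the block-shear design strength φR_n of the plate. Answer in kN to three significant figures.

342 kN

Shear plane L_v = 70 + 2·85 = 240 mm; A_gv = 240 × 8 = 1920 mm².
A_nv = (240 − 2.5·35) × 8 = 1220 mm².
A_nt = (65 − 0.5·35) × 8 = 380 mm².
0.6 F_u A_nv = 300.1 kN; 0.6 F_y A_gv = 316.8 kN → shear rupture governs the shear term.
R_n = 300.1 + 1.0 × 410 × 380 / 1000 = 455.9 kN.
Design strength φR_n = 0.75 × 455.9 = 342 kN.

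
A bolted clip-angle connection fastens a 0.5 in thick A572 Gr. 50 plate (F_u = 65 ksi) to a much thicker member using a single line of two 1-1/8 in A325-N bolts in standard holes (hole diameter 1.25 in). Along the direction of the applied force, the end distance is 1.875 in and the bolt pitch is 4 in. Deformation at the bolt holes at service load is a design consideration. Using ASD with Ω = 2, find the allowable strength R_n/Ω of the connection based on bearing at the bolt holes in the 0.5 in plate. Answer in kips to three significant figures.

68.2 kips

Per bolt r_n = 1.2 l_c t F_u ≤ 2.4 d t F_u; upper limit = 2.4 × 1.125 × 0.5 × 65 = 87.75 kips.
Edge bolt: l_c = 1.875 − 1.25/2 = 1.25 in → 1.2 × 1.25 × 0.5 × 65 = 48.75 → r_n = 48.75 kips.
Interior bolts: l_c = 4 − 1.25 = 2.75 in → 1.2 × 2.75 × 0.5 × 65 = 107.2 → r_n = 87.75 kips.
R_n = 1 × 48.75 + 1 × 87.75 = 136.5 kips.
Allowable strength R_n/Ω = 136.5 / 2 = 68.2 kips.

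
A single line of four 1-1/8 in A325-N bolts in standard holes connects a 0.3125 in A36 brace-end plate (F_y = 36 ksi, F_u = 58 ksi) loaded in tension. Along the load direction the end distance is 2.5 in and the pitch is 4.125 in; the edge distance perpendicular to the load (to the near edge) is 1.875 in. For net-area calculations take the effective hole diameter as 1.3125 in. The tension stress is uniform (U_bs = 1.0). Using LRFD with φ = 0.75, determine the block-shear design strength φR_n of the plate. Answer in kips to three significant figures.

91.9 kips

Shear plane L_v = 2.5 + 3·4.125 = 14.88 in; A_gv = 14.88 × 0.3125 = 4.648 in².
A_nv = (14.88 − 3.5·1.3125) × 0.3125 = 3.213 in².
A_nt = (1.875 − 0.5·1.3125) × 0.3125 = 0.3809 in².
0.6 F_u A_nv = 111.8 kips; 0.6 F_y A_gv = 100.4 kips → shear yielding governs the shear term.
R_n = 100.4 + 1.0 × 58 × 0.3809 = 122.5 kips.
Design strength φR_n = 0.75 × 122.5 = 91.9 kips.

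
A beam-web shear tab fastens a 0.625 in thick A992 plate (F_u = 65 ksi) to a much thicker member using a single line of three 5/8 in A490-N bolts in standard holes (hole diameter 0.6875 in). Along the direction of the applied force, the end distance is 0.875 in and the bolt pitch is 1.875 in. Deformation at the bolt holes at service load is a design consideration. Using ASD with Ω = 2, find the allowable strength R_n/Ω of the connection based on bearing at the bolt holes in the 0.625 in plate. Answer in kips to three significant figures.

Per bolt r_n = 1.2 l_c t F_u ≤ 2.4 d t F_u; upper limit = 2.4 × 0.625 × 0.625 × 65 = 60.94 kips.
Edge bolt: l_c = 0.875 − 0.6875/2 = 0.5312 in → 1.2 × 0.5312 × 0.625 × 65 = 25.9 → r_n = 25.9 kips.
Interior bolts: l_c = 1.875 − 0.6875 = 1.188 in → 1.2 × 1.188 × 0.625 × 65 = 57.89 → r_n = 57.89 kips.
R_n = 1 × 25.9 + 2 × 57.89 = 141.7 kips.
Allowable strength R_n/Ω = 141.7 / 2 = 70.8 kips.

70.8 kips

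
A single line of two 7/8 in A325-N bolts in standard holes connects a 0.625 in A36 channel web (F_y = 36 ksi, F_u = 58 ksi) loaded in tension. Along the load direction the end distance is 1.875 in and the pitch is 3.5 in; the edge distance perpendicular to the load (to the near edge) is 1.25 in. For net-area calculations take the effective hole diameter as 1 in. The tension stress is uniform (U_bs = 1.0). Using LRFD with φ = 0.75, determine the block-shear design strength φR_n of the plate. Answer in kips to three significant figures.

Shear plane L_v = 1.875 + 1·3.5 = 5.375 in; A_gv = 5.375 × 0.625 = 3.359 in².
A_nv = (5.375 − 1.5·1) × 0.625 = 2.422 in².
A_nt = (1.25 − 0.5·1) × 0.625 = 0.4688 in².
0.6 F_u A_nv = 84.28 kips; 0.6 F_y A_gv = 72.56 kips → shear yielding governs the shear term.
R_n = 72.56 + 1.0 × 58 × 0.4688 = 99.75 kips.
Design strength φR_n = 0.75 × 99.75 = 74.8 kips.

74.8 kips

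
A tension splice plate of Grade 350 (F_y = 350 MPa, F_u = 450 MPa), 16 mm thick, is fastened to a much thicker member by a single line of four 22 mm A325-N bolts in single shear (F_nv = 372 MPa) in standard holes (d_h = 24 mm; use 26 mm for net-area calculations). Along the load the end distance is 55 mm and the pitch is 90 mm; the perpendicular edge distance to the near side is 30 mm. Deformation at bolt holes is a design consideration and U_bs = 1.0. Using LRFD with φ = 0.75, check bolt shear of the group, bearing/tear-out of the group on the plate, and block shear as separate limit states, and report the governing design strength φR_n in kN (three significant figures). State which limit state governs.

Bolt shear: A_b = π·22²/4 = 380.1 mm²; R_n = 372 × 380.1 × 4 × 1 / 1000 = 565.6 kN → 0.75 × 565.6 = 424 kN.
Bearing: edge l_c = 43, r_n = 371.5 kN; interior l_c = 66, r_n = 380.2 kN; R_n = 371.5 + 3·380.2 = 1512 kN → 1130 kN.
Block shear: A_gv = 5200, A_nv = 3744, A_nt = 272 mm²; R_n = min(0.6F_uA_nv, 0.6F_yA_gv) + U_bs·F_u·A_nt = 1133 kN → 850 kN.
Bolt shear governs: 424 kN.

424 kN (bolt shear governs)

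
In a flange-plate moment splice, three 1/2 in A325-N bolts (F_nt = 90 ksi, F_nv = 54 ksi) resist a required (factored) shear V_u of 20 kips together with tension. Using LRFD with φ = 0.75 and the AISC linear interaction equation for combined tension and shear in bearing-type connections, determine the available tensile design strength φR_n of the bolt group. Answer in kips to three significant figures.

A_b = π·0.5²/4 = 0.1963 in²; f_rv = 20 / (3 × 0.1963) = 33.95 ksi.
F'_nt = 1.3 F_nt − (F_nt / φF_nv) f_rv = 1.3·90 − (90/(0.75·54))·33.95 = 41.55 ksi, capped at F_nt → F'_nt = 41.55 ksi.
R_n = F'_nt · A_b · n = 41.55 × 0.1963 × 3 = 24.47 kips.
Design strength φR_n = 0.75 × 24.47 = 18.4 kips.

18.4 kips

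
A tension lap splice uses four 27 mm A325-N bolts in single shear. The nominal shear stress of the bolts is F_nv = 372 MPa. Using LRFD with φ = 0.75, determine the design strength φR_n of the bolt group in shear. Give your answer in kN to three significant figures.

639 kN

A_b = π × 27² / 4 = 572.6 mm².
R_n = F_nv · A_b · n · n_s = 372 × 572.6 × 4 × 1 / 1000 = 852 kN.
Design strength φR_n = 0.75 × 852 = 639 kN.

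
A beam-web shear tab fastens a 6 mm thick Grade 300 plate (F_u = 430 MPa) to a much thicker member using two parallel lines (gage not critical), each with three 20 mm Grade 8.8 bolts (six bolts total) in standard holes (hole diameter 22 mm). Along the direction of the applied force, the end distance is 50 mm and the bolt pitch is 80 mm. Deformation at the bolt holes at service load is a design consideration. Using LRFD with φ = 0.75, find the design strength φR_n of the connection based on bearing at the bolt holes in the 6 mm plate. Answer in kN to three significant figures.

553 kN

Per bolt r_n = 1.2 l_c t F_u ≤ 2.4 d t F_u; upper limit = 2.4 × 20 × 6 × 430 / 1000 = 123.8 kN.
Edge bolt: l_c = 50 − 22/2 = 39 mm → 1.2 × 39 × 6 × 430 / 1000 = 120.7 → r_n = 120.7 kN.
Interior bolts: l_c = 80 − 22 = 58 mm → 1.2 × 58 × 6 × 430 / 1000 = 179.6 → r_n = 123.8 kN.
R_n = 2 × 120.7 + 4 × 123.8 = 736.8 kN.
Design strength φR_n = 0.75 × 736.8 = 553 kN.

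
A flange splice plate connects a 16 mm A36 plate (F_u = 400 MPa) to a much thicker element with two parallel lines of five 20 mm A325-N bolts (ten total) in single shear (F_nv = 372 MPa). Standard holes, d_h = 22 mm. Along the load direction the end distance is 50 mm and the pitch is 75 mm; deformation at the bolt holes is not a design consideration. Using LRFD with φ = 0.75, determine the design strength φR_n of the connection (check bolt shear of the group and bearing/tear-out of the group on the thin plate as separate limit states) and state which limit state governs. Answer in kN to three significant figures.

877 kN (bolt shear governs)

Bolt shear: A_b = π·20²/4 = 314.2 mm²; R_n = 372 × 314.2 × 10 × 1 / 1000 = 1169 kN → 0.75 × 1169 = 877 kN.
Bearing (1.5 l_c t F_u ≤ 3.0 d t F_u): upper limit = 3.0·20·16·400 / 1000 = 384 kN.
  Edge l_c = 50 − 22/2 = 39 → r_n = 374.4 kN; interior l_c = 75 − 22 = 53 → r_n = 384 kN.
  R_n,bearing = 2·374.4 + 8·384 = 3821 kN → 0.75 × 3821 = 2870 kN.
Bolt shear governs: 877 kN.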